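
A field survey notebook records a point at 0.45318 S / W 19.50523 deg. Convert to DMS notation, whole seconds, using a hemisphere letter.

0°27′11″ S, 19°30′19″ W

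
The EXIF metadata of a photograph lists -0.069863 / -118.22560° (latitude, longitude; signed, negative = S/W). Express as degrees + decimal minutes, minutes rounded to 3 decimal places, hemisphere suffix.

Latitude is negative → S; |value| = 0.069863
Latitude: 0° + 0.069863 × 60 = 0° 4.19178′
Longitude is negative → W; |value| = 118.225600
Longitude: minutes = (118.225600 − 118) × 60 = 13.53600

0° 4.192′ S, 118° 13.536′ W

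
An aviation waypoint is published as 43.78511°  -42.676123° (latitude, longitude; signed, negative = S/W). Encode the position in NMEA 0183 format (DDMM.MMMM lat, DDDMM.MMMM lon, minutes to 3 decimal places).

4347.107,N / 04240.567,W

Latitude: 43° + 0.785110 × 60 = 43° 47.10660′
Longitude is negative → W; |value| = 42.676123
λ: fractional part 0.676123 → 40.56738 minutes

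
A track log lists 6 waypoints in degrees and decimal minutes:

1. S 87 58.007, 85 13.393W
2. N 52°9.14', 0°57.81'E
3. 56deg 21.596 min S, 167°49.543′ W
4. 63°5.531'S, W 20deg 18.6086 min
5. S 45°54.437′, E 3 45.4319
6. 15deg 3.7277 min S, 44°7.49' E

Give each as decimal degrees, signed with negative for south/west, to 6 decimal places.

Point 1:
  Lat: 87 + 58.007/60 = 87.9667833
  S ⇒ negate
  λ: 13.393′ = 0.223217°; total 85.2232167
  W → negative
Point 2:
  Lat: 9.14′ = 0.152333°; total 52.1523333
  N → positive
  Longitude: 0 + 57.81/60 = 0.9635000
  E → positive
Point 3:
  φ: 56 + 21.596/60 = 56.3599333
  S → negative
  Lon: 167 + 49.543/60 = 167.8257167
  hemisphere W, so the sign is −
Point 4:
  Lat: 63 + 5.531/60 = 63.0921833
  hemisphere S, so the sign is −
  Longitude: 18.6086′ = 0.310143°; total 20.3101433
  hemisphere W, so the sign is −
Point 5:
  Lat: 54.437′ = 0.907283°; total 45.9072833
  S ⇒ negate
  Longitude: 45.4319′ = 0.757198°; total 3.7571983
  E ⇒ keep positive
Point 6:
  Latitude: 15 + 3.7277/60 = 15.0621283
  hemisphere S, so the sign is −
  Longitude: 7.49′ = 0.124833°; total 44.1248333
  E → positive

1. -87.966783, -85.223217
2. 52.152333, 0.963500
3. -56.359933, -167.825717
4. -63.092183, -20.310143
5. -45.907283, 3.757198
6. -15.062128, 44.124833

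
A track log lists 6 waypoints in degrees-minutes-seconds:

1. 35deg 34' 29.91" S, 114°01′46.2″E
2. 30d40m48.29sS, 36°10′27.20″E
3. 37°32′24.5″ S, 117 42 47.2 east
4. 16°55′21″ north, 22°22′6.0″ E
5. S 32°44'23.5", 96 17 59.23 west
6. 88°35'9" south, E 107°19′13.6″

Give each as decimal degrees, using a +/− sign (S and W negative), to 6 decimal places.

1. -35.574975, 114.029500
2. -30.680081, 36.174222
3. -37.540139, 117.713111
4. 16.922500, 22.368333
5. -32.739861, -96.299786
6. -88.585833, 107.320444

Point 1:
  φ: 35 + 34/60 + 29.91/3600 = 35.5749750
  S → negative
  λ: 1′ + 46.2″ = 1.77000′; 114 + 1.77000/60 = 114.0295000
  E → positive
Point 2:
  Latitude: 40′ + 48.29″ = 40.80483′; 30 + 40.80483/60 = 30.6800806
  S ⇒ negate
  Longitude: 36° + 10/60 + 27.2/3600 = 36 + 0.166667 + 0.007556 = 36.1742222
  E → positive
Point 3:
  Lat: 32′ + 24.5″ = 32.40833′; 37 + 32.40833/60 = 37.5401389
  S → negative
  Lon: 42′ + 47.2″ = 42.78667′; 117 + 42.78667/60 = 117.7131111
  E → positive
Point 4:
  Lat: 16° + 55/60 + 21/3600 = 16 + 0.916667 + 0.005833 = 16.9225000
  N ⇒ keep positive
  λ: 22° + 22/60 + 6/3600 = 22 + 0.366667 + 0.001667 = 22.3683333
  E → positive
Point 5:
  Lat: 32° + 44/60 + 23.5/3600 = 32 + 0.733333 + 0.006528 = 32.7398611
  hemisphere S, so the sign is −
  Lon: 17′ + 59.23″ = 17.98717′; 96 + 17.98717/60 = 96.2997861
  hemisphere W, so the sign is −
Point 6:
  Latitude: 88° + 35/60 + 9/3600 = 88 + 0.583333 + 0.002500 = 88.5858333
  hemisphere S, so the sign is −
  Lon: 19′ + 13.6″ = 19.22667′; 107 + 19.22667/60 = 107.3204444
  E ⇒ keep positive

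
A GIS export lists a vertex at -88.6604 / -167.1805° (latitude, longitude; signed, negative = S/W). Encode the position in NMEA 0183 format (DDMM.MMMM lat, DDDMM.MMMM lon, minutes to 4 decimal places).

8839.6240,S / 16710.8300,W

Latitude is negative → S; |value| = 88.660400
Lat: 88° + 0.660400 × 60 = 88° 39.624000′
Longitude is negative → W; |value| = 167.180500
Longitude: 167° + 0.180500 × 60 = 167° 10.830000′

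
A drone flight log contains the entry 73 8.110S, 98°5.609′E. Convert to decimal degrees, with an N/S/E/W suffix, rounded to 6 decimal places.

φ: 8.11′ = 0.135167°; total 73.1351667
Lon: 5.609′ = 0.093483°; total 98.0934833

73.135167° S, 98.093483° E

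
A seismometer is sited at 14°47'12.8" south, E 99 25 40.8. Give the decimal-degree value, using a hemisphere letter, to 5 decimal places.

Lat: 14° + 47/60 + 12.8/3600 = 14 + 0.783333 + 0.003556 = 14.786889
λ: 99 + 25/60 + 40.8/3600 = 99.428000

14.78689° S, 99.42800° E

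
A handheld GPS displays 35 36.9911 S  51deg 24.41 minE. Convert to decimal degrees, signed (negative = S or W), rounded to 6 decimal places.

-35.616518, 51.406833

Latitude: 35 + 36.9911/60 = 35.6165183
S → negative
λ: 51 + 24.41/60 = 51.4068333
E → positive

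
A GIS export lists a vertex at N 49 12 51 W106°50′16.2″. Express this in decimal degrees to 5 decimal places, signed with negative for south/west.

49.21417, -106.83783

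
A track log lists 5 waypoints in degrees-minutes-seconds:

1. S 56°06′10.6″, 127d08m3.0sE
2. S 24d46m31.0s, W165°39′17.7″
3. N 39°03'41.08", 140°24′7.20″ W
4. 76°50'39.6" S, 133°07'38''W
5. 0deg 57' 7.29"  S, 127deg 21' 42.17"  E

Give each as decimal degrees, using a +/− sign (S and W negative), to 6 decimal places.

Point 1:
  φ: 56° + 6/60 + 10.6/3600 = 56 + 0.100000 + 0.002944 = 56.1029444
  S ⇒ negate
  Lon: 8′ + 3″ = 8.05000′; 127 + 8.05000/60 = 127.1341667
  E → positive
Point 2:
  Latitude: 24° + 46/60 + 31/3600 = 24 + 0.766667 + 0.008611 = 24.7752778
  S → negative
  Lon: 165° + 39/60 + 17.7/3600 = 165 + 0.650000 + 0.004917 = 165.6549167
  W → negative
Point 3:
  φ: 39 + 3/60 + 41.08/3600 = 39.0614111
  N → positive
  Lon: 140° + 24/60 + 7.2/3600 = 140 + 0.400000 + 0.002000 = 140.4020000
  hemisphere W, so the sign is −
Point 4:
  φ: 50′ + 39.6″ = 50.66000′; 76 + 50.66000/60 = 76.8443333
  S → negative
  Lon: 133° + 7/60 + 38/3600 = 133 + 0.116667 + 0.010556 = 133.1272222
  W → negative
Point 5:
  Latitude: 0 + 57/60 + 7.29/3600 = 0.9520250
  S ⇒ negate
  Lon: 127 + 21/60 + 42.17/3600 = 127.3617139
  E → positive

1. -56.102944, 127.134167
2. -24.775278, -165.654917
3. 39.061411, -140.402000
4. -76.844333, -133.127222
5. -0.952025, 127.361714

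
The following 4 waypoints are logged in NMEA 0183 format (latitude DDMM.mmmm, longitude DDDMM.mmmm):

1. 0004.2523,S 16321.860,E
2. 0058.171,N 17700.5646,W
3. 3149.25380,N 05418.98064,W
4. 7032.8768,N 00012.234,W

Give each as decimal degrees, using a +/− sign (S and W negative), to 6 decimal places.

1. -0.070872, 163.364333
2. 0.969517, -177.009410
3. 31.820897, -54.316344
4. 70.547947, -0.203900

Point 1:
  Lat: degrees = first 2 digits = 0, minutes = 4.2523; 0 + 4.2523/60 = 0.0708717
  S → negative
  Longitude: split at 3 digits → 163° and 21.86′; 163 + 21.86/60 = 163.3643333
  E → positive
Point 2:
  φ: split at 2 digits → 00° and 58.171′; 0 + 58.171/60 = 0.9695167
  N → positive
  λ: degrees = first 3 digits = 177, minutes = 0.5646; 177 + 0.5646/60 = 177.0094100
  hemisphere W, so the sign is −
Point 3:
  Latitude: degrees = first 2 digits = 31, minutes = 49.2538; 31 + 49.2538/60 = 31.8208967
  N → positive
  λ: split at 3 digits → 054° and 18.98064′; 54 + 18.98064/60 = 54.3163440
  hemisphere W, so the sign is −
Point 4:
  φ: degrees = first 2 digits = 70, minutes = 32.8768; 70 + 32.8768/60 = 70.5479467
  N ⇒ keep positive
  Longitude: split at 3 digits → 000° and 12.234′; 0 + 12.234/60 = 0.2039000
  W → negative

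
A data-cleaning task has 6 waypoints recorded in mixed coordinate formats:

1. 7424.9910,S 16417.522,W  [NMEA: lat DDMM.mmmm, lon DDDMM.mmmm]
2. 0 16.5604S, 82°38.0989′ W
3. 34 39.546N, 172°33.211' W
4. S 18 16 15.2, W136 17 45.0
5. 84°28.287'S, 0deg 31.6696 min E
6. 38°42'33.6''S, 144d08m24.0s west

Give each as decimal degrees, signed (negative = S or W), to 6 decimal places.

1. -74.416517, -164.292033
2. -0.276007, -82.634982
3. 34.659100, -172.553517
4. -18.270889, -136.295833
5. -84.471450, 0.527827
6. -38.709333, -144.140000

Point 1:
  Lat: split at 2 digits → 74° and 24.991′; 74 + 24.991/60 = 74.4165167
  hemisphere S, so the sign is −
  Longitude: split at 3 digits → 164° and 17.522′; 164 + 17.522/60 = 164.2920333
  hemisphere W, so the sign is −
Point 2:
  φ: 0 + 16.5604/60 = 0.2760067
  hemisphere S, so the sign is −
  Lon: 82 + 38.0989/60 = 82.6349817
  hemisphere W, so the sign is −
Point 3:
  Lat: 34 + 39.546/60 = 34.6591000
  N → positive
  Lon: 33.211′ = 0.553517°; total 172.5535167
  W → negative
Point 4:
  φ: 18 + 16/60 + 15.2/3600 = 18.2708889
  hemisphere S, so the sign is −
  Longitude: 17′ + 45″ = 17.75000′; 136 + 17.75000/60 = 136.2958333
  W → negative
Point 5:
  φ: 28.287′ = 0.471450°; total 84.4714500
  hemisphere S, so the sign is −
  Lon: 0 + 31.6696/60 = 0.5278267
  E ⇒ keep positive
Point 6:
  Latitude: 42′ + 33.6″ = 42.56000′; 38 + 42.56000/60 = 38.7093333
  hemisphere S, so the sign is −
  λ: 8′ + 24″ = 8.40000′; 144 + 8.40000/60 = 144.1400000
  hemisphere W, so the sign is −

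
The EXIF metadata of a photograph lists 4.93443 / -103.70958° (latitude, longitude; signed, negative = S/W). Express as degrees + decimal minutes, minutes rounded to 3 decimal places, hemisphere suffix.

φ: fractional part 0.934430 → 56.06580 minutes
Longitude is negative → W; |value| = 103.709580
λ: 103° + 0.709580 × 60 = 103° 42.57480′

4° 56.066′ N, 103° 42.575′ W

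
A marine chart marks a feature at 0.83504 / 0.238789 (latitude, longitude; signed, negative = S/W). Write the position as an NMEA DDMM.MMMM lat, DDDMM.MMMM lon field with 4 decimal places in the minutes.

Latitude: minutes = (0.835040 − 0) × 60 = 50.102400
λ: minutes = (0.238789 − 0) × 60 = 14.327340

0050.1024,N / 00014.3273,E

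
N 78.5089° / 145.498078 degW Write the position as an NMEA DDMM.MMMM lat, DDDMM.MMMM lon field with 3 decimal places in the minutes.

7830.534,N / 14529.885,W

Latitude: minutes = (78.508900 − 78) × 60 = 30.53400
λ: 145° + 0.498078 × 60 = 145° 29.88468′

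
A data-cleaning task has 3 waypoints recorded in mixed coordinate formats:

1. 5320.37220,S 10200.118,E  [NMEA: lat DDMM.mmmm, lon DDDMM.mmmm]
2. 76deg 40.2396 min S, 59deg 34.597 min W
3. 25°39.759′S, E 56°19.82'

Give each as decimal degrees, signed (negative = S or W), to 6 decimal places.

1. -53.339537, 102.001967
2. -76.670660, -59.576617
3. -25.662650, 56.330333

Point 1:
  Latitude: split at 2 digits → 53° and 20.3722′; 53 + 20.3722/60 = 53.3395367
  hemisphere S, so the sign is −
  Longitude: split at 3 digits → 102° and 0.118′; 102 + 0.118/60 = 102.0019667
  E ⇒ keep positive
Point 2:
  φ: 40.2396′ = 0.670660°; total 76.6706600
  hemisphere S, so the sign is −
  Lon: 59 + 34.597/60 = 59.5766167
  W ⇒ negate
Point 3:
  Lat: 39.759′ = 0.662650°; total 25.6626500
  hemisphere S, so the sign is −
  Longitude: 19.82′ = 0.330333°; total 56.3303333
  E ⇒ keep positive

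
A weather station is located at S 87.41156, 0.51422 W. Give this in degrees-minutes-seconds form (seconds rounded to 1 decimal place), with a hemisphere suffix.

φ: whole degrees 87; 24.69360′ → 24′ and 41.616″
Longitude: 0.514220 × 60 = 30.85320′ → 30′, remainder × 60 = 51.192″

87°24′41.6″ S, 0°30′51.2″ W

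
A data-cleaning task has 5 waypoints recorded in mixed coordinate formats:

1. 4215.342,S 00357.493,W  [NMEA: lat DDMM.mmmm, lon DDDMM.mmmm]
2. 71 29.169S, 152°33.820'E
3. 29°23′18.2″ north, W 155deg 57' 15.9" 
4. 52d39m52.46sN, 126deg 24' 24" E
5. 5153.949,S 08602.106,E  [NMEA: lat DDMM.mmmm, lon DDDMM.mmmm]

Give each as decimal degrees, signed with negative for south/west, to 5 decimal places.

1. -42.25570, -3.95822
2. -71.48615, 152.56367
3. 29.38839, -155.95442
4. 52.66457, 126.40667
5. -51.89915, 86.03510

Point 1:
  Latitude: degrees = first 2 digits = 42, minutes = 15.342; 42 + 15.342/60 = 42.255700
  S ⇒ negate
  Lon: split at 3 digits → 003° and 57.493′; 3 + 57.493/60 = 3.958217
  hemisphere W, so the sign is −
Point 2:
  Latitude: 29.169′ = 0.486150°; total 71.486150
  S → negative
  Longitude: 33.82′ = 0.563667°; total 152.563667
  E ⇒ keep positive
Point 3:
  φ: 29° + 23/60 + 18.2/3600 = 29 + 0.383333 + 0.005056 = 29.388389
  N ⇒ keep positive
  Longitude: 155° + 57/60 + 15.9/3600 = 155 + 0.950000 + 0.004417 = 155.954417
  hemisphere W, so the sign is −
Point 4:
  Lat: 39′ + 52.46″ = 39.87433′; 52 + 39.87433/60 = 52.664572
  N ⇒ keep positive
  λ: 126° + 24/60 + 24/3600 = 126 + 0.400000 + 0.006667 = 126.406667
  E → positive
Point 5:
  Latitude: split at 2 digits → 51° and 53.949′; 51 + 53.949/60 = 51.899150
  hemisphere S, so the sign is −
  Longitude: degrees = first 3 digits = 86, minutes = 2.106; 86 + 2.106/60 = 86.035100
  E → positive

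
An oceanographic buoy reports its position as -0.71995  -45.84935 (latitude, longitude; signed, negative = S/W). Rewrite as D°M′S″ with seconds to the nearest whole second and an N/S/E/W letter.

Latitude is negative → S; |value| = 0.719950
φ: 0.719950° → 43.19700′; 0.19700 × 60 = 11.82″
Longitude is negative → W; |value| = 45.849350
λ: 0.849350 × 60 = 50.96100′ → 50′, remainder × 60 = 57.66″

0°43′12″ S, 45°50′58″ W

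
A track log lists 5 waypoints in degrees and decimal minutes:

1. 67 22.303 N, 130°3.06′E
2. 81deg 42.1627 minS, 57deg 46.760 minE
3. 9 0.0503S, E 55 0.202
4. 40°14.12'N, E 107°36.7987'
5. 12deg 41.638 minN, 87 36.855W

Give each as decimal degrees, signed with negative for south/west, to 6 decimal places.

1. 67.371717, 130.051000
2. -81.702712, 57.779333
3. -9.000838, 55.003367
4. 40.235333, 107.613312
5. 12.693967, -87.614250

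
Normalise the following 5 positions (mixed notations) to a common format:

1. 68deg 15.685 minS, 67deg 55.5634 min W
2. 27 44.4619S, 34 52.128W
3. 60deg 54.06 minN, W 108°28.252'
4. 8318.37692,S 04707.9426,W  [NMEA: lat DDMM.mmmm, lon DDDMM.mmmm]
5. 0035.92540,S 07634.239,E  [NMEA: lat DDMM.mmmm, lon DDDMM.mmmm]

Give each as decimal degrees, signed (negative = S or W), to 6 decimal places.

Point 1:
  φ: 15.685′ = 0.261417°; total 68.2614167
  hemisphere S, so the sign is −
  λ: 55.5634′ = 0.926057°; total 67.9260567
  hemisphere W, so the sign is −
Point 2:
  Lat: 44.4619′ = 0.741032°; total 27.7410317
  hemisphere S, so the sign is −
  Longitude: 52.128′ = 0.868800°; total 34.8688000
  W ⇒ negate
Point 3:
  φ: 54.06′ = 0.901000°; total 60.9010000
  N ⇒ keep positive
  λ: 108 + 28.252/60 = 108.4708667
  hemisphere W, so the sign is −
Point 4:
  Latitude: split at 2 digits → 83° and 18.37692′; 83 + 18.37692/60 = 83.3062820
  S ⇒ negate
  Lon: split at 3 digits → 047° and 7.9426′; 47 + 7.9426/60 = 47.1323767
  hemisphere W, so the sign is −
Point 5:
  Lat: degrees = first 2 digits = 0, minutes = 35.9254; 0 + 35.9254/60 = 0.5987567
  S ⇒ negate
  Longitude: degrees = first 3 digits = 76, minutes = 34.239; 76 + 34.239/60 = 76.5706500
  E → positive

1. -68.261417, -67.926057
2. -27.741032, -34.868800
3. 60.901000, -108.470867
4. -83.306282, -47.132377
5. -0.598757, 76.570650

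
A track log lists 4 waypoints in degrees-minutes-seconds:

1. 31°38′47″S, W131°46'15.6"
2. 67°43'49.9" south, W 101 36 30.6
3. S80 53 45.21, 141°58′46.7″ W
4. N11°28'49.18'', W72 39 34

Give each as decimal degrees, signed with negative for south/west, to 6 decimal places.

Point 1:
  Lat: 38′ + 47″ = 38.78333′; 31 + 38.78333/60 = 31.6463889
  S → negative
  Lon: 46′ + 15.6″ = 46.26000′; 131 + 46.26000/60 = 131.7710000
  W ⇒ negate
Point 2:
  Lat: 43′ + 49.9″ = 43.83167′; 67 + 43.83167/60 = 67.7305278
  S → negative
  λ: 101 + 36/60 + 30.6/3600 = 101.6085000
  hemisphere W, so the sign is −
Point 3:
  φ: 80° + 53/60 + 45.21/3600 = 80 + 0.883333 + 0.012558 = 80.8958917
  hemisphere S, so the sign is −
  Lon: 58′ + 46.7″ = 58.77833′; 141 + 58.77833/60 = 141.9796389
  W ⇒ negate
Point 4:
  Lat: 28′ + 49.18″ = 28.81967′; 11 + 28.81967/60 = 11.4803278
  N ⇒ keep positive
  λ: 72 + 39/60 + 34/3600 = 72.6594444
  W → negative

1. -31.646389, -131.771000
2. -67.730528, -101.608500
3. -80.895892, -141.979639
4. 11.480328, -72.659444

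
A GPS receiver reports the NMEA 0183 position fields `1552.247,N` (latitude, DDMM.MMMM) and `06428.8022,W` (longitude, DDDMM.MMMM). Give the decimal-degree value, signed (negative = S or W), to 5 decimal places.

Lat: degrees = first 2 digits = 15, minutes = 52.247; 15 + 52.247/60 = 15.870783
N → positive
λ: degrees = first 3 digits = 64, minutes = 28.8022; 64 + 28.8022/60 = 64.480037
W → negative

15.87078, -64.48004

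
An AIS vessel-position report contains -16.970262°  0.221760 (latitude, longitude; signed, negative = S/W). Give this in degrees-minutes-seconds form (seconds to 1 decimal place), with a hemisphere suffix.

16°58′12.9″ S, 0°13′18.3″ E

Latitude is negative → S; |value| = 16.970262
Latitude: whole degrees 16; 58.21572′ → 58′ and 12.943″
Lon: 0.221760° → 13.30560′; 0.30560 × 60 = 18.336″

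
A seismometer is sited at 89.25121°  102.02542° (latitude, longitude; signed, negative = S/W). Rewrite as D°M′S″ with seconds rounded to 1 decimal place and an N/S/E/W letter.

φ: 0.251210 × 60 = 15.07260′ → 15′, remainder × 60 = 4.356″
Longitude: whole degrees 102; 1.52520′ → 1′ and 31.512″

89°15′4.4″ N, 102°01′31.5″ E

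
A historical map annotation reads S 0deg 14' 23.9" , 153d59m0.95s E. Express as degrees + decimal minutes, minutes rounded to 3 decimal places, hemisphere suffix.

φ: 14 + 23.9/60 = 14.39833′
Longitude: seconds/60 = 0.01583; minutes = 59 + 0.01583 = 59.01583

0° 14.398′ S, 153° 59.016′ E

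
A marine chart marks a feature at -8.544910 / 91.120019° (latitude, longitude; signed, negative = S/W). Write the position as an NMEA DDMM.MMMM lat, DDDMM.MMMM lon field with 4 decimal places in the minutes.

0832.6946,S / 09107.2011,E

Latitude is negative → S; |value| = 8.544910
Lat: fractional part 0.544910 → 32.694600 minutes
λ: minutes = (91.120019 − 91) × 60 = 7.201140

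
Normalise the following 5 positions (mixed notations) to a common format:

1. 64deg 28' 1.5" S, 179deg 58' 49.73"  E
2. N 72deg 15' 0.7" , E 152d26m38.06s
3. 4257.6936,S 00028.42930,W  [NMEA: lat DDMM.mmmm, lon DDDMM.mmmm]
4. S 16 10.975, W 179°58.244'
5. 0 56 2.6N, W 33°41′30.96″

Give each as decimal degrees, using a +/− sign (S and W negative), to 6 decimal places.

1. -64.467083, 179.980481
2. 72.250194, 152.443906
3. -42.961560, -0.473822
4. -16.182917, -179.970733
5. 0.934056, -33.691933

Point 1:
  Latitude: 64° + 28/60 + 1.5/3600 = 64 + 0.466667 + 0.000417 = 64.4670833
  hemisphere S, so the sign is −
  Longitude: 179° + 58/60 + 49.73/3600 = 179 + 0.966667 + 0.013814 = 179.9804806
  E ⇒ keep positive
Point 2:
  φ: 15′ + 0.7″ = 15.01167′; 72 + 15.01167/60 = 72.2501944
  N → positive
  Lon: 152° + 26/60 + 38.06/3600 = 152 + 0.433333 + 0.010572 = 152.4439056
  E ⇒ keep positive
Point 3:
  Lat: degrees = first 2 digits = 42, minutes = 57.6936; 42 + 57.6936/60 = 42.9615600
  S ⇒ negate
  Longitude: split at 3 digits → 000° and 28.4293′; 0 + 28.4293/60 = 0.4738217
  hemisphere W, so the sign is −
Point 4:
  Lat: 16 + 10.975/60 = 16.1829167
  S → negative
  λ: 179 + 58.244/60 = 179.9707333
  W ⇒ negate
Point 5:
  Latitude: 0 + 56/60 + 2.6/3600 = 0.9340556
  N → positive
  Lon: 33° + 41/60 + 30.96/3600 = 33 + 0.683333 + 0.008600 = 33.6919333
  hemisphere W, so the sign is −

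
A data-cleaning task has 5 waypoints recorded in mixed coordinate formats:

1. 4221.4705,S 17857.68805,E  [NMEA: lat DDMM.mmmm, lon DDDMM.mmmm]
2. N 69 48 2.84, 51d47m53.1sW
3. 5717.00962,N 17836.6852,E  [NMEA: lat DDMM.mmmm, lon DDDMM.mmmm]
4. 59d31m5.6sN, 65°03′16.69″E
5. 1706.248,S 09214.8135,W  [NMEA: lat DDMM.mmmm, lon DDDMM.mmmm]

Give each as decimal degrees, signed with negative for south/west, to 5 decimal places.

1. -42.35784, 178.96147
2. 69.80079, -51.79808
3. 57.28349, 178.61142
4. 59.51822, 65.05464
5. -17.10413, -92.24689

Point 1:
  Latitude: split at 2 digits → 42° and 21.4705′; 42 + 21.4705/60 = 42.357842
  hemisphere S, so the sign is −
  λ: degrees = first 3 digits = 178, minutes = 57.68805; 178 + 57.68805/60 = 178.961468
  E ⇒ keep positive
Point 2:
  φ: 48′ + 2.84″ = 48.04733′; 69 + 48.04733/60 = 69.800789
  N ⇒ keep positive
  λ: 51° + 47/60 + 53.1/3600 = 51 + 0.783333 + 0.014750 = 51.798083
  hemisphere W, so the sign is −
Point 3:
  Lat: split at 2 digits → 57° and 17.00962′; 57 + 17.00962/60 = 57.283494
  N → positive
  λ: degrees = first 3 digits = 178, minutes = 36.6852; 178 + 36.6852/60 = 178.611420
  E ⇒ keep positive
Point 4:
  Latitude: 59 + 31/60 + 5.6/3600 = 59.518222
  N ⇒ keep positive
  Longitude: 65° + 3/60 + 16.69/3600 = 65 + 0.050000 + 0.004636 = 65.054636
  E ⇒ keep positive
Point 5:
  Lat: split at 2 digits → 17° and 6.248′; 17 + 6.248/60 = 17.104133
  S → negative
  λ: split at 3 digits → 092° and 14.8135′; 92 + 14.8135/60 = 92.246892
  W ⇒ negate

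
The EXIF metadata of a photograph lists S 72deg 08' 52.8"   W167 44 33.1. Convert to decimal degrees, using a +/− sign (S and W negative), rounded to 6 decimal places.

Lat: 72° + 8/60 + 52.8/3600 = 72 + 0.133333 + 0.014667 = 72.1480000
hemisphere S, so the sign is −
Longitude: 167° + 44/60 + 33.1/3600 = 167 + 0.733333 + 0.009194 = 167.7425278
W → negative

-72.148000, -167.742528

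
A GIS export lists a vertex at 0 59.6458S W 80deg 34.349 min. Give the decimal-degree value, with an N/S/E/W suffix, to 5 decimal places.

0.99410° S, 80.57248° W

Latitude: 0 + 59.6458/60 = 0.994097
λ: 34.349′ = 0.572483°; total 80.572483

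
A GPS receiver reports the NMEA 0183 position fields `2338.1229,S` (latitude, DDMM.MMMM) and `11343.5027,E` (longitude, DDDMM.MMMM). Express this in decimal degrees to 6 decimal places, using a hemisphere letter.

23.635382° S, 113.725045° E

Latitude: split at 2 digits → 23° and 38.1229′; 23 + 38.1229/60 = 23.6353817
λ: split at 3 digits → 113° and 43.5027′; 113 + 43.5027/60 = 113.7250450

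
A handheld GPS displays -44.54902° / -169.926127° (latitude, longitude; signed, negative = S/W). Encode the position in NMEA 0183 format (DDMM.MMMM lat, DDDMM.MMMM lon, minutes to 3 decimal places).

4432.941,S / 16955.568,W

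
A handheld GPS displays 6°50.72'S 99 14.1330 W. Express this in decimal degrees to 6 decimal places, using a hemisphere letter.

6.845333° S, 99.235550° W

Latitude: 6 + 50.72/60 = 6.8453333
Longitude: 99 + 14.133/60 = 99.2355500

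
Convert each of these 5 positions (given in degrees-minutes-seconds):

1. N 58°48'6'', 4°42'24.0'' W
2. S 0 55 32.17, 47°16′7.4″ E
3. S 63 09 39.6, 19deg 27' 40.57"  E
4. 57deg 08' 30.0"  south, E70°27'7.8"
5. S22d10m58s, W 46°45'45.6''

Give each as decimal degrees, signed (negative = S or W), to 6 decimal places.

1. 58.801667, -4.706667
2. -0.925603, 47.268722
3. -63.161000, 19.461269
4. -57.141667, 70.452167
5. -22.182778, -46.762667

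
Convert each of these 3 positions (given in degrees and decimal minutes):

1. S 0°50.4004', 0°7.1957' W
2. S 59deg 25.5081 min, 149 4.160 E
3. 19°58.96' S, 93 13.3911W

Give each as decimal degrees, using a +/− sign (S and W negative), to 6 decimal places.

Point 1:
  φ: 50.4004′ = 0.840007°; total 0.8400067
  hemisphere S, so the sign is −
  Lon: 0 + 7.1957/60 = 0.1199283
  hemisphere W, so the sign is −
Point 2:
  Latitude: 59 + 25.5081/60 = 59.4251350
  S ⇒ negate
  Lon: 4.16′ = 0.069333°; total 149.0693333
  E → positive
Point 3:
  φ: 19 + 58.96/60 = 19.9826667
  S ⇒ negate
  Longitude: 13.3911′ = 0.223185°; total 93.2231850
  W ⇒ negate

1. -0.840007, -0.119928
2. -59.425135, 149.069333
3. -19.982667, -93.223185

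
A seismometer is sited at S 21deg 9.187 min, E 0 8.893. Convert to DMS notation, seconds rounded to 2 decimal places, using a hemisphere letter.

21°09′11.22″ S, 0°08′53.58″ E

Latitude: fractional minutes 0.18700 × 60 = 11.2200″
λ: 8.89300′ → 8′ and 0.89300 × 60 = 53.5800″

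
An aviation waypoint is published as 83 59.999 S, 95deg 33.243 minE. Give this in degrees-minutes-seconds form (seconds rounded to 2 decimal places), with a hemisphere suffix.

83°59′59.94″ S, 95°33′14.58″ E

φ: fractional minutes 0.99900 × 60 = 59.9400″
Lon: fractional minutes 0.24300 × 60 = 14.5800″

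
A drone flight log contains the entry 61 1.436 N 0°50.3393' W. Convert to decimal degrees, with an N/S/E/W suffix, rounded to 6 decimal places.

Latitude: 61 + 1.436/60 = 61.0239333
Lon: 50.3393′ = 0.838988°; total 0.8389883

61.023933° N, 0.838988° W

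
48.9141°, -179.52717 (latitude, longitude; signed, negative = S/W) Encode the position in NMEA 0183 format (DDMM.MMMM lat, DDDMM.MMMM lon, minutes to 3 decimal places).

4854.846,N / 17931.630,W

φ: 48° + 0.914100 × 60 = 48° 54.84600′
Longitude is negative → W; |value| = 179.527170
λ: minutes = (179.527170 − 179) × 60 = 31.63020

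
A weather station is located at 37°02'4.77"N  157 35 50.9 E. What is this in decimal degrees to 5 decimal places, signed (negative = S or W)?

Latitude: 37° + 2/60 + 4.77/3600 = 37 + 0.033333 + 0.001325 = 37.034658
N ⇒ keep positive
Longitude: 35′ + 50.9″ = 35.84833′; 157 + 35.84833/60 = 157.597472
E → positive

37.03466, 157.59747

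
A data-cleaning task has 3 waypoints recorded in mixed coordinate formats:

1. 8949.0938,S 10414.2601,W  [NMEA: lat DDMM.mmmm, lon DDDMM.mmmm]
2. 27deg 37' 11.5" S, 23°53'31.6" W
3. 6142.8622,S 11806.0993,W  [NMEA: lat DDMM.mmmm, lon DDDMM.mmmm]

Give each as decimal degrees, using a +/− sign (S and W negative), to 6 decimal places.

Point 1:
  φ: degrees = first 2 digits = 89, minutes = 49.0938; 89 + 49.0938/60 = 89.8182300
  hemisphere S, so the sign is −
  λ: split at 3 digits → 104° and 14.2601′; 104 + 14.2601/60 = 104.2376683
  hemisphere W, so the sign is −
Point 2:
  Latitude: 37′ + 11.5″ = 37.19167′; 27 + 37.19167/60 = 27.6198611
  S → negative
  Longitude: 53′ + 31.6″ = 53.52667′; 23 + 53.52667/60 = 23.8921111
  W ⇒ negate
Point 3:
  Latitude: degrees = first 2 digits = 61, minutes = 42.8622; 61 + 42.8622/60 = 61.7143700
  S ⇒ negate
  Longitude: split at 3 digits → 118° and 6.0993′; 118 + 6.0993/60 = 118.1016550
  W ⇒ negate

1. -89.818230, -104.237668
2. -27.619861, -23.892111
3. -61.714370, -118.101655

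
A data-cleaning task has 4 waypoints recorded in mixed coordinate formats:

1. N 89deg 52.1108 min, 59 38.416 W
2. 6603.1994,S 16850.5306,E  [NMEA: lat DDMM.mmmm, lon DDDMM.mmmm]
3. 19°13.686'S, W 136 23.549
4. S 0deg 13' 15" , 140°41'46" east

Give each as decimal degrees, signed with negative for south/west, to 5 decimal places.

1. 89.86851, -59.64027
2. -66.05332, 168.84218
3. -19.22810, -136.39248
4. -0.22083, 140.69611

Point 1:
  Lat: 52.1108′ = 0.868513°; total 89.868513
  N ⇒ keep positive
  Longitude: 59 + 38.416/60 = 59.640267
  W → negative
Point 2:
  Lat: split at 2 digits → 66° and 3.1994′; 66 + 3.1994/60 = 66.053323
  S ⇒ negate
  Longitude: split at 3 digits → 168° and 50.5306′; 168 + 50.5306/60 = 168.842177
  E ⇒ keep positive
Point 3:
  Lat: 13.686′ = 0.228100°; total 19.228100
  S ⇒ negate
  λ: 23.549′ = 0.392483°; total 136.392483
  W → negative
Point 4:
  φ: 13′ + 15″ = 13.25000′; 0 + 13.25000/60 = 0.220833
  S → negative
  Longitude: 140 + 41/60 + 46/3600 = 140.696111
  E → positive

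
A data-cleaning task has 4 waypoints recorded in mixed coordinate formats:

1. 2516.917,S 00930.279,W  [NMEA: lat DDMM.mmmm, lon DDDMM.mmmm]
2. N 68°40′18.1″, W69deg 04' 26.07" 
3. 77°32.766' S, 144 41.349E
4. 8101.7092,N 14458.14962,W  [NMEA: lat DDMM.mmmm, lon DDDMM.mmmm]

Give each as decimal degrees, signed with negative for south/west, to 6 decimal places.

Point 1:
  Lat: split at 2 digits → 25° and 16.917′; 25 + 16.917/60 = 25.2819500
  hemisphere S, so the sign is −
  Longitude: split at 3 digits → 009° and 30.279′; 9 + 30.279/60 = 9.5046500
  W ⇒ negate
Point 2:
  φ: 68 + 40/60 + 18.1/3600 = 68.6716944
  N ⇒ keep positive
  Longitude: 4′ + 26.07″ = 4.43450′; 69 + 4.43450/60 = 69.0739083
  W → negative
Point 3:
  Lat: 32.766′ = 0.546100°; total 77.5461000
  hemisphere S, so the sign is −
  λ: 144 + 41.349/60 = 144.6891500
  E → positive
Point 4:
  φ: split at 2 digits → 81° and 1.7092′; 81 + 1.7092/60 = 81.0284867
  N → positive
  Lon: split at 3 digits → 144° and 58.14962′; 144 + 58.14962/60 = 144.9691603
  W ⇒ negate

1. -25.281950, -9.504650
2. 68.671694, -69.073908
3. -77.546100, 144.689150
4. 81.028487, -144.969160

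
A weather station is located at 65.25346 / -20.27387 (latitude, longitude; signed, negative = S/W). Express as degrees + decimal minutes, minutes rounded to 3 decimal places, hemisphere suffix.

65° 15.208′ N, 20° 16.432′ W

φ: fractional part 0.253460 → 15.20760 minutes
Longitude is negative → W; |value| = 20.273870
Longitude: 20° + 0.273870 × 60 = 20° 16.43220′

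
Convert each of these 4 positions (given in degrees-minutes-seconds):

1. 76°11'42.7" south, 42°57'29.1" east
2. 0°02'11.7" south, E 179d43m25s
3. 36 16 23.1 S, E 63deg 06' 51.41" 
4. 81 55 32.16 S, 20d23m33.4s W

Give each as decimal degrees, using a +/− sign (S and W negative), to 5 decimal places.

Point 1:
  Latitude: 76° + 11/60 + 42.7/3600 = 76 + 0.183333 + 0.011861 = 76.195194
  S → negative
  λ: 42 + 57/60 + 29.1/3600 = 42.958083
  E ⇒ keep positive
Point 2:
  φ: 0° + 2/60 + 11.7/3600 = 0 + 0.033333 + 0.003250 = 0.036583
  S → negative
  Lon: 43′ + 25″ = 43.41667′; 179 + 43.41667/60 = 179.723611
  E ⇒ keep positive
Point 3:
  φ: 36 + 16/60 + 23.1/3600 = 36.273083
  hemisphere S, so the sign is −
  Longitude: 6′ + 51.41″ = 6.85683′; 63 + 6.85683/60 = 63.114281
  E ⇒ keep positive
Point 4:
  Latitude: 81° + 55/60 + 32.16/3600 = 81 + 0.916667 + 0.008933 = 81.925600
  S → negative
  λ: 20° + 23/60 + 33.4/3600 = 20 + 0.383333 + 0.009278 = 20.392611
  W ⇒ negate

1. -76.19519, 42.95808
2. -0.03658, 179.72361
3. -36.27308, 63.11428
4. -81.92560, -20.39261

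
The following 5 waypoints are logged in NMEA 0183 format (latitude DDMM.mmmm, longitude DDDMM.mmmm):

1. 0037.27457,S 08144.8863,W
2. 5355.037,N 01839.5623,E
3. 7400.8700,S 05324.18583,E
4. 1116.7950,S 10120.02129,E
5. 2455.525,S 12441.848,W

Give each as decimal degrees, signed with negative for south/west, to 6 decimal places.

1. -0.621243, -81.748105
2. 53.917283, 18.659372
3. -74.014500, 53.403097
4. -11.279917, 101.333688
5. -24.925417, -124.697467

Point 1:
  Lat: split at 2 digits → 00° and 37.27457′; 0 + 37.27457/60 = 0.6212428
  S → negative
  Lon: degrees = first 3 digits = 81, minutes = 44.8863; 81 + 44.8863/60 = 81.7481050
  W ⇒ negate
Point 2:
  Latitude: split at 2 digits → 53° and 55.037′; 53 + 55.037/60 = 53.9172833
  N ⇒ keep positive
  Lon: degrees = first 3 digits = 18, minutes = 39.5623; 18 + 39.5623/60 = 18.6593717
  E ⇒ keep positive
Point 3:
  Lat: split at 2 digits → 74° and 0.87′; 74 + 0.87/60 = 74.0145000
  S → negative
  Longitude: degrees = first 3 digits = 53, minutes = 24.18583; 53 + 24.18583/60 = 53.4030972
  E ⇒ keep positive
Point 4:
  φ: degrees = first 2 digits = 11, minutes = 16.795; 11 + 16.795/60 = 11.2799167
  S → negative
  Longitude: degrees = first 3 digits = 101, minutes = 20.02129; 101 + 20.02129/60 = 101.3336882
  E → positive
Point 5:
  φ: degrees = first 2 digits = 24, minutes = 55.525; 24 + 55.525/60 = 24.9254167
  S → negative
  λ: split at 3 digits → 124° and 41.848′; 124 + 41.848/60 = 124.6974667
  W → negative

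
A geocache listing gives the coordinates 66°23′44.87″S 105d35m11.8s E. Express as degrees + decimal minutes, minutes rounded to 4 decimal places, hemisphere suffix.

66° 23.7478′ S, 105° 35.1967′ E

Lat: seconds/60 = 0.74783; minutes = 23 + 0.74783 = 23.747833
Longitude: 35 + 11.8/60 = 35.196667′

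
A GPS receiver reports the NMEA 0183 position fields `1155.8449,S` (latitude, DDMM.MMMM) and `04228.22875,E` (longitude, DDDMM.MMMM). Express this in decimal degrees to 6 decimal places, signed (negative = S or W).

Latitude: split at 2 digits → 11° and 55.8449′; 11 + 55.8449/60 = 11.9307483
S ⇒ negate
λ: degrees = first 3 digits = 42, minutes = 28.22875; 42 + 28.22875/60 = 42.4704792
E ⇒ keep positive

-11.930748, 42.470479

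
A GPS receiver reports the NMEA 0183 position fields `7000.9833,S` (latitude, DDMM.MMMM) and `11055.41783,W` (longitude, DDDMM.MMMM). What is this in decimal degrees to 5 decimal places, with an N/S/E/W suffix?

Lat: degrees = first 2 digits = 70, minutes = 0.9833; 70 + 0.9833/60 = 70.016388
Lon: degrees = first 3 digits = 110, minutes = 55.41783; 110 + 55.41783/60 = 110.923631

70.01639° S, 110.92363° W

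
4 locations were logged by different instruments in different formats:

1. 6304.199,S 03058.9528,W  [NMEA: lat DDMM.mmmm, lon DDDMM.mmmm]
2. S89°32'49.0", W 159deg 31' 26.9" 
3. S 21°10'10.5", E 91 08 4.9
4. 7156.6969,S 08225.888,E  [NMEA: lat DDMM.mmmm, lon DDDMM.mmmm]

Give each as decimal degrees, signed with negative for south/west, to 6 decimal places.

1. -63.069983, -30.982547
2. -89.546944, -159.524139
3. -21.169583, 91.134694
4. -71.944948, 82.431467

Point 1:
  Latitude: degrees = first 2 digits = 63, minutes = 4.199; 63 + 4.199/60 = 63.0699833
  S → negative
  λ: degrees = first 3 digits = 30, minutes = 58.9528; 30 + 58.9528/60 = 30.9825467
  hemisphere W, so the sign is −
Point 2:
  φ: 89 + 32/60 + 49/3600 = 89.5469444
  S → negative
  λ: 31′ + 26.9″ = 31.44833′; 159 + 31.44833/60 = 159.5241389
  W ⇒ negate
Point 3:
  Lat: 21° + 10/60 + 10.5/3600 = 21 + 0.166667 + 0.002917 = 21.1695833
  S → negative
  λ: 91 + 8/60 + 4.9/3600 = 91.1346944
  E ⇒ keep positive
Point 4:
  φ: split at 2 digits → 71° and 56.6969′; 71 + 56.6969/60 = 71.9449483
  S → negative
  λ: split at 3 digits → 082° and 25.888′; 82 + 25.888/60 = 82.4314667
  E ⇒ keep positive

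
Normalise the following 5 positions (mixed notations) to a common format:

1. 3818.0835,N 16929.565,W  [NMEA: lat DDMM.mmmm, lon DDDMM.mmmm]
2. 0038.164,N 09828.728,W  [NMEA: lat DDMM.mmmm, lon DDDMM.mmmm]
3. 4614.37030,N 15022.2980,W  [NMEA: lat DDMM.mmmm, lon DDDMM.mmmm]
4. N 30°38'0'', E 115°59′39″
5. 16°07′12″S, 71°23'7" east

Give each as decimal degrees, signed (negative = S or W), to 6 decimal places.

Point 1:
  Lat: degrees = first 2 digits = 38, minutes = 18.0835; 38 + 18.0835/60 = 38.3013917
  N → positive
  λ: split at 3 digits → 169° and 29.565′; 169 + 29.565/60 = 169.4927500
  W ⇒ negate
Point 2:
  Lat: degrees = first 2 digits = 0, minutes = 38.164; 0 + 38.164/60 = 0.6360667
  N → positive
  λ: split at 3 digits → 098° and 28.728′; 98 + 28.728/60 = 98.4788000
  W → negative
Point 3:
  Latitude: split at 2 digits → 46° and 14.3703′; 46 + 14.3703/60 = 46.2395050
  N ⇒ keep positive
  Lon: degrees = first 3 digits = 150, minutes = 22.298; 150 + 22.298/60 = 150.3716333
  hemisphere W, so the sign is −
Point 4:
  φ: 38′ + 0″ = 38.00000′; 30 + 38.00000/60 = 30.6333333
  N → positive
  λ: 115° + 59/60 + 39/3600 = 115 + 0.983333 + 0.010833 = 115.9941667
  E ⇒ keep positive
Point 5:
  Latitude: 16 + 7/60 + 12/3600 = 16.1200000
  S → negative
  Longitude: 23′ + 7″ = 23.11667′; 71 + 23.11667/60 = 71.3852778
  E → positive

1. 38.301392, -169.492750
2. 0.636067, -98.478800
3. 46.239505, -150.371633
4. 30.633333, 115.994167
5. -16.120000, 71.385278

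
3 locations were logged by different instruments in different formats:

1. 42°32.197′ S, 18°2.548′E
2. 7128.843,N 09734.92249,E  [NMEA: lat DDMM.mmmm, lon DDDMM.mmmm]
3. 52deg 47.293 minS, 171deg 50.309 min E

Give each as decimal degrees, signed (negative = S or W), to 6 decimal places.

1. -42.536617, 18.042467
2. 71.480717, 97.582042
3. -52.788217, 171.838483

Point 1:
  Lat: 42 + 32.197/60 = 42.5366167
  hemisphere S, so the sign is −
  Lon: 2.548′ = 0.042467°; total 18.0424667
  E ⇒ keep positive
Point 2:
  Latitude: split at 2 digits → 71° and 28.843′; 71 + 28.843/60 = 71.4807167
  N → positive
  Lon: degrees = first 3 digits = 97, minutes = 34.92249; 97 + 34.92249/60 = 97.5820415
  E → positive
Point 3:
  φ: 52 + 47.293/60 = 52.7882167
  S ⇒ negate
  Longitude: 171 + 50.309/60 = 171.8384833
  E → positive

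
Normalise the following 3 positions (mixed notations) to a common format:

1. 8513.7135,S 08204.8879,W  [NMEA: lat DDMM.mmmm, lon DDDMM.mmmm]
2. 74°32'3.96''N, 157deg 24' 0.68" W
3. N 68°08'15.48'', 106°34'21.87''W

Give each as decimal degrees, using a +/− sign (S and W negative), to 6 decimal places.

Point 1:
  φ: split at 2 digits → 85° and 13.7135′; 85 + 13.7135/60 = 85.2285583
  S → negative
  Lon: split at 3 digits → 082° and 4.8879′; 82 + 4.8879/60 = 82.0814650
  W → negative
Point 2:
  Latitude: 74° + 32/60 + 3.96/3600 = 74 + 0.533333 + 0.001100 = 74.5344333
  N ⇒ keep positive
  Lon: 157° + 24/60 + 0.68/3600 = 157 + 0.400000 + 0.000189 = 157.4001889
  W → negative
Point 3:
  Lat: 68 + 8/60 + 15.48/3600 = 68.1376333
  N ⇒ keep positive
  λ: 106 + 34/60 + 21.87/3600 = 106.5727417
  W → negative

1. -85.228558, -82.081465
2. 74.534433, -157.400189
3. 68.137633, -106.572742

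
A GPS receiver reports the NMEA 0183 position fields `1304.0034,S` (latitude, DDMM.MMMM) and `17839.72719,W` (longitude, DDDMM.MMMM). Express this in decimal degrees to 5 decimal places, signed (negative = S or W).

-13.06672, -178.66212

Lat: split at 2 digits → 13° and 4.0034′; 13 + 4.0034/60 = 13.066723
S → negative
Lon: split at 3 digits → 178° and 39.72719′; 178 + 39.72719/60 = 178.662120
W → negative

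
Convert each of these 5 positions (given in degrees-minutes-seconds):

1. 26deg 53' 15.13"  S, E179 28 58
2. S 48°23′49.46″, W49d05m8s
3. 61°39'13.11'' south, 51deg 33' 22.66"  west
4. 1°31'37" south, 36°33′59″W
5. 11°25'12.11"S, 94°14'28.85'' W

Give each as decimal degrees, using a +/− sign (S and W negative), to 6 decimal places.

Point 1:
  Latitude: 53′ + 15.13″ = 53.25217′; 26 + 53.25217/60 = 26.8875361
  S → negative
  Longitude: 179 + 28/60 + 58/3600 = 179.4827778
  E ⇒ keep positive
Point 2:
  Lat: 48° + 23/60 + 49.46/3600 = 48 + 0.383333 + 0.013739 = 48.3970722
  S ⇒ negate
  Longitude: 49 + 5/60 + 8/3600 = 49.0855556
  W ⇒ negate
Point 3:
  Latitude: 61 + 39/60 + 13.11/3600 = 61.6536417
  S → negative
  λ: 33′ + 22.66″ = 33.37767′; 51 + 33.37767/60 = 51.5562944
  hemisphere W, so the sign is −
Point 4:
  φ: 31′ + 37″ = 31.61667′; 1 + 31.61667/60 = 1.5269444
  S ⇒ negate
  λ: 36 + 33/60 + 59/3600 = 36.5663889
  W → negative
Point 5:
  φ: 11° + 25/60 + 12.11/3600 = 11 + 0.416667 + 0.003364 = 11.4200306
  hemisphere S, so the sign is −
  λ: 14′ + 28.85″ = 14.48083′; 94 + 14.48083/60 = 94.2413472
  W ⇒ negate

1. -26.887536, 179.482778
2. -48.397072, -49.085556
3. -61.653642, -51.556294
4. -1.526944, -36.566389
5. -11.420031, -94.241347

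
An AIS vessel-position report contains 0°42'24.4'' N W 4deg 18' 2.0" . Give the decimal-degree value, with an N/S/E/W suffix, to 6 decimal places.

Latitude: 42′ + 24.4″ = 42.40667′; 0 + 42.40667/60 = 0.7067778
Lon: 18′ + 2″ = 18.03333′; 4 + 18.03333/60 = 4.3005556

0.706778° N, 4.300556° W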